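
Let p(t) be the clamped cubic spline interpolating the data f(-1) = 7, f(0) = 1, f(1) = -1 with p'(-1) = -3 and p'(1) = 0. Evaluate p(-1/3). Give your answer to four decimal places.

With M_i denoting the second derivative at x_i, h_i = 1, 1, and Δ_i = (y_(i+1) − y_i)/h_i = -6, -2:
  1·M_0 + 4·M_1 + 1·M_2 = 6(Δ_1 - Δ_0) = 24
Clamped end conditions give two more equations: 2h_0·M_0 + h_0·M_1 = 6(Δ_0 - p'(-1)) = -18 and h_1·M_1 + 2h_1·M_2 = 6(p'(1) - Δ_1) = 12.
Hence M_0 = -27/2, M_1 = 9, M_2 = 3/2.
On [-1, 0], p(t) = 7 - 3·(t + 1) - 27/4·(t + 1)² + 15/4·(t + 1)³.
With (t + 1) = 2/3: p(-1/3) = 28/9.

3.1111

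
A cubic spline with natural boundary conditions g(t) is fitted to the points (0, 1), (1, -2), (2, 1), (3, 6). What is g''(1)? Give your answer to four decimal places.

8.8000

With σ_i denoting the second derivative at x_i, h_i = 1, 1, 1, and Δ_i = (y_(i+1) − y_i)/h_i = -3, 3, 5:
  1·σ_0 + 4·σ_1 + 1·σ_2 = 6(Δ_1 - Δ_0) = 36
  1·σ_1 + 4·σ_2 + 1·σ_3 = 6(Δ_2 - Δ_1) = 12
Natural end conditions: σ_0 = σ_3 = 0.
Hence σ_0 = 0, σ_1 = 44/5, σ_2 = 4/5, σ_3 = 0.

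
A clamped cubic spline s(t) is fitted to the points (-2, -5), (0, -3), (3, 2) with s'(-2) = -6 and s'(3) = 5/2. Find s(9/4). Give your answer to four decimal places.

0.6141

Let σ_i = s''(x_i). Step sizes h_i = 2, 3; slopes of the chords Δ_i = (y_(i+1) - y_i)/h_i = 1, 5/3.
  2·σ_0 + 10·σ_1 + 3·σ_2 = 6(Δ_1 - Δ_0) = 4
Clamped end conditions give two more equations: 2h_0·σ_0 + h_0·σ_1 = 6(Δ_0 - s'(-2)) = 42 and h_1·σ_1 + 2h_1·σ_2 = 6(s'(3) - Δ_1) = 5.
Solving the tridiagonal system: σ_0 = 59/5, σ_1 = -13/5, σ_2 = 32/15.
On [0, 3], s(t) = -3 + 16/5·t - 13/10·t² + 71/270·t³.
With t = 9/4: s(9/4) = 393/640.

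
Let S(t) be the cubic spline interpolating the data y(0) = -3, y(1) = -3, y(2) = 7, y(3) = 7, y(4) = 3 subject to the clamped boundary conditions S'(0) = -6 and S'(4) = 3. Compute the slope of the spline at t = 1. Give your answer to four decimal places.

7.2321

Put σ_i = S'' at the i-th knot. Here h = (1, 1, 1, 1) and Δ = (0, 10, 0, -4), so the interior equations h_(i-1)·σ_(i-1) + 2(h_(i-1)+h_i)·σ_i + h_i·σ_(i+1) = 6(Δ_i − Δ_(i-1)) read
  1·σ_0 + 4·σ_1 + 1·σ_2 = 6(Δ_1 - Δ_0) = 60
  1·σ_1 + 4·σ_2 + 1·σ_3 = 6(Δ_2 - Δ_1) = -60
  1·σ_2 + 4·σ_3 + 1·σ_4 = 6(Δ_3 - Δ_2) = -24
Clamped end conditions give two more equations: 2h_0·σ_0 + h_0·σ_1 = 6(Δ_0 - S'(0)) = 36 and h_3·σ_3 + 2h_3·σ_4 = 6(S'(4) - Δ_3) = 42.
Solving: σ_0 = 267/28, σ_1 = 237/14, σ_2 = -69/4, σ_3 = -111/14, σ_4 = 699/28.
On [1, 2], S'(t) = b_1 + 2c_1·(t - 1) + 3d_1·(t - 1)² with b_1 = Δ_1 - h_1(2σ_1 + σ_2)/6 = 405/56, c_1 = σ_1/2 = 237/28, d_1 = (σ_2 - σ_1)/(6h_1) = -319/56. So S'(1) = 405/56.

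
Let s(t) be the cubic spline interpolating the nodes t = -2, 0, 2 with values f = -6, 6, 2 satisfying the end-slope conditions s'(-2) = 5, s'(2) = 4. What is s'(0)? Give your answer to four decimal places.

0.7500

Write m_i for s''(x_i). With h_i = 2, 2 and divided differences Δ_i = 6, -2, the continuity of s' gives the tridiagonal system
  2·m_0 + 8·m_1 + 2·m_2 = 6(Δ_1 - Δ_0) = -48
Clamped end conditions give two more equations: 2h_0·m_0 + h_0·m_1 = 6(Δ_0 - s'(-2)) = 6 and h_1·m_1 + 2h_1·m_2 = 6(s'(2) - Δ_1) = 36.
Forward elimination and back-substitution give m_0 = 29/4, m_1 = -23/2, m_2 = 59/4.
On [0, 2], s'(t) = b_1 + 2c_1·t + 3d_1·t² with b_1 = Δ_1 - h_1(2m_1 + m_2)/6 = 3/4, c_1 = m_1/2 = -23/4, d_1 = (m_2 - m_1)/(6h_1) = 35/16. So s'(0) = 3/4.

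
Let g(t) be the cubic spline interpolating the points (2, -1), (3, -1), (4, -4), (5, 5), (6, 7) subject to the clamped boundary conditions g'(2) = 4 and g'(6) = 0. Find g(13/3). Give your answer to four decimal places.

Put M_i = g'' at the i-th knot. Here h = (1, 1, 1, 1) and Δ = (0, -3, 9, 2), so the interior equations h_(i-1)·M_(i-1) + 2(h_(i-1)+h_i)·M_i + h_i·M_(i+1) = 6(Δ_i − Δ_(i-1)) read
  1·M_0 + 4·M_1 + 1·M_2 = 6(Δ_1 - Δ_0) = -18
  1·M_1 + 4·M_2 + 1·M_3 = 6(Δ_2 - Δ_1) = 72
  1·M_2 + 4·M_3 + 1·M_4 = 6(Δ_3 - Δ_2) = -42
Clamped end conditions give two more equations: 2h_0·M_0 + h_0·M_1 = 6(Δ_0 - g'(2)) = -24 and h_3·M_3 + 2h_3·M_4 = 6(g'(6) - Δ_3) = -12.
Hence M_0 = -107/14, M_1 = -61/7, M_2 = 49/2, M_3 = -121/7, M_4 = 37/14.
On [4, 5], g(t) = -4 + 26/7·(t - 4) + 49/4·(t - 4)² - 195/28·(t - 4)³.
With (t - 4) = 1/3: g(13/3) = -209/126.

-1.6587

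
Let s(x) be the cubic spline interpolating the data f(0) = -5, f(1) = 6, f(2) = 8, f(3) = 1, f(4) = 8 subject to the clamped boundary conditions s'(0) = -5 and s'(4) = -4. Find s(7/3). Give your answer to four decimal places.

With M_i denoting the second derivative at x_i, h_i = 1, 1, 1, 1, and Δ_i = (y_(i+1) − y_i)/h_i = 11, 2, -7, 7:
  1·M_0 + 4·M_1 + 1·M_2 = 6(Δ_1 - Δ_0) = -54
  1·M_1 + 4·M_2 + 1·M_3 = 6(Δ_2 - Δ_1) = -54
  1·M_2 + 4·M_3 + 1·M_4 = 6(Δ_3 - Δ_2) = 84
Clamped end conditions give two more equations: 2h_0·M_0 + h_0·M_1 = 6(Δ_0 - s'(0)) = 96 and h_3·M_3 + 2h_3·M_4 = 6(s'(4) - Δ_3) = -66.
Hence M_0 = 421/7, M_1 = -170/7, M_2 = -17, M_3 = 268/7, M_4 = -365/7.
On [2, 3], s(x) = 8 - 54/7·(x - 2) - 17/2·(x - 2)² + 129/14·(x - 2)³.
With (x - 2) = 1/3: s(7/3) = 304/63.

4.8254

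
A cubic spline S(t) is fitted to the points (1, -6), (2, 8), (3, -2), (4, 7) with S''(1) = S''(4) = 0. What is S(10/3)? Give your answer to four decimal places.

-1.4691

With m_i denoting the second derivative at x_i, h_i = 1, 1, 1, and Δ_i = (y_(i+1) − y_i)/h_i = 14, -10, 9:
  1·m_0 + 4·m_1 + 1·m_2 = 6(Δ_1 - Δ_0) = -144
  1·m_1 + 4·m_2 + 1·m_3 = 6(Δ_2 - Δ_1) = 114
Natural end conditions: m_0 = m_3 = 0.
Solving the tridiagonal system: m_0 = 0, m_1 = -46, m_2 = 40, m_3 = 0.
On [3, 4], S(t) = -2 - 13/3·(t - 3) + 20·(t - 3)² - 20/3·(t - 3)³.
With (t - 3) = 1/3: S(10/3) = -119/81.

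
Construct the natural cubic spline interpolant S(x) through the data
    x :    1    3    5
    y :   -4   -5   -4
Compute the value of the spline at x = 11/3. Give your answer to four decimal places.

-4.8519

Put M_i = S'' at the i-th knot. Here h = (2, 2) and Δ = (-1/2, 1/2), so the interior equations h_(i-1)·M_(i-1) + 2(h_(i-1)+h_i)·M_i + h_i·M_(i+1) = 6(Δ_i − Δ_(i-1)) read
  2·M_0 + 8·M_1 + 2·M_2 = 6(Δ_1 - Δ_0) = 6
Natural end conditions: M_0 = M_2 = 0.
Forward elimination and back-substitution give M_0 = 0, M_1 = 3/4, M_2 = 0.
On [3, 5], S(x) = -5 + 0·(x - 3) + 3/8·(x - 3)² - 1/16·(x - 3)³.
With (x - 3) = 2/3: S(11/3) = -131/27.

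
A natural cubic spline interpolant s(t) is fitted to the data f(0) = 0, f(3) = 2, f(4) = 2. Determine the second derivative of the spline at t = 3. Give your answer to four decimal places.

-0.5000

Let M_i = s''(x_i). Step sizes h_i = 3, 1; slopes of the chords Δ_i = (y_(i+1) - y_i)/h_i = 2/3, 0.
  3·M_0 + 8·M_1 + 1·M_2 = 6(Δ_1 - Δ_0) = -4
Natural end conditions: M_0 = M_2 = 0.
Forward elimination and back-substitution give M_0 = 0, M_1 = -1/2, M_2 = 0.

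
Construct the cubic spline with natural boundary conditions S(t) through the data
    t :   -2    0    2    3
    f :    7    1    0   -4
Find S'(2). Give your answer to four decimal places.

-2.5000

Put σ_i = S'' at the i-th knot. Here h = (2, 2, 1) and Δ = (-3, -1/2, -4), so the interior equations h_(i-1)·σ_(i-1) + 2(h_(i-1)+h_i)·σ_i + h_i·σ_(i+1) = 6(Δ_i − Δ_(i-1)) read
  2·σ_0 + 8·σ_1 + 2·σ_2 = 6(Δ_1 - Δ_0) = 15
  2·σ_1 + 6·σ_2 + 1·σ_3 = 6(Δ_2 - Δ_1) = -21
Natural end conditions: σ_0 = σ_3 = 0.
Hence σ_0 = 0, σ_1 = 3, σ_2 = -9/2, σ_3 = 0.
On [2, 3], S'(t) = b_2 + 2c_2·(t - 2) + 3d_2·(t - 2)² with b_2 = Δ_2 - h_2(2σ_2 + σ_3)/6 = -5/2, c_2 = σ_2/2 = -9/4, d_2 = (σ_3 - σ_2)/(6h_2) = 3/4. So S'(2) = -5/2.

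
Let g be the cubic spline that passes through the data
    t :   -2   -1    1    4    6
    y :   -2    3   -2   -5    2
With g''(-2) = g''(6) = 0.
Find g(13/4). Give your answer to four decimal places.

Let σ_i = g''(x_i). Step sizes h_i = 1, 2, 3, 2; slopes of the chords Δ_i = (y_(i+1) - y_i)/h_i = 5, -5/2, -1, 7/2.
  1·σ_0 + 6·σ_1 + 2·σ_2 = 6(Δ_1 - Δ_0) = -45
  2·σ_1 + 10·σ_2 + 3·σ_3 = 6(Δ_2 - Δ_1) = 9
  3·σ_2 + 10·σ_3 + 2·σ_4 = 6(Δ_3 - Δ_2) = 27
Natural end conditions: σ_0 = σ_4 = 0.
Forward elimination and back-substitution give σ_0 = 0, σ_1 = -4113/506, σ_2 = 477/253, σ_3 = 540/253, σ_4 = 0.
On [1, 4], g(t) = -2 - 1000/253·(t - 1) + 477/506·(t - 1)² + 7/506·(t - 1)³.
With (t - 1) = 9/4: g(13/4) = -193117/32384.

-5.9633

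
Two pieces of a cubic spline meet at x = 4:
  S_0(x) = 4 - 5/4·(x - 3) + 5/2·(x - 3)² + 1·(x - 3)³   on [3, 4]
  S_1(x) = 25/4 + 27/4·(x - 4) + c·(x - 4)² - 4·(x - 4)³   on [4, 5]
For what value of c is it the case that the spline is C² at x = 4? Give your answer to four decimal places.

5.5000

S_0''(x) = 5 + 6·(x - 3), so S_0''(4) = 11. On the right, S_1''(4) = 2c, so c = 11/2.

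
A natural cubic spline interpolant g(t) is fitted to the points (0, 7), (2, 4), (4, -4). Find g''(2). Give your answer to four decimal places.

-1.8750

Write M_i for g''(x_i). With h_i = 2, 2 and divided differences Δ_i = -3/2, -4, the continuity of g' gives the tridiagonal system
  2·M_0 + 8·M_1 + 2·M_2 = 6(Δ_1 - Δ_0) = -15
Natural end conditions: M_0 = M_2 = 0.
Forward elimination and back-substitution give M_0 = 0, M_1 = -15/8, M_2 = 0.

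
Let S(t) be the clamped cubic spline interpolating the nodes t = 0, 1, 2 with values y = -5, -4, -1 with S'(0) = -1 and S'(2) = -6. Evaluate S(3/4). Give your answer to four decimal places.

Let M_i = S''(x_i). Step sizes h_i = 1, 1; slopes of the chords Δ_i = (y_(i+1) - y_i)/h_i = 1, 3.
  1·M_0 + 4·M_1 + 1·M_2 = 6(Δ_1 - Δ_0) = 12
Clamped end conditions give two more equations: 2h_0·M_0 + h_0·M_1 = 6(Δ_0 - S'(0)) = 12 and h_1·M_1 + 2h_1·M_2 = 6(S'(2) - Δ_1) = -54.
Solving: M_0 = 1/2, M_1 = 11, M_2 = -65/2.
On [0, 1], S(t) = -5 - 1·t + 1/4·t² + 7/4·t³.
With t = 3/4: S(3/4) = -1247/256.

-4.8711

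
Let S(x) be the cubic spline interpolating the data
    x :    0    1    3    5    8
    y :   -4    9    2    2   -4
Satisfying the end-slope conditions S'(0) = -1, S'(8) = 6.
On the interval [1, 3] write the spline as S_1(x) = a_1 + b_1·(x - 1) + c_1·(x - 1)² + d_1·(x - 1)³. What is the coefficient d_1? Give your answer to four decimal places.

3.4853

Let m_i = S''(x_i). Step sizes h_i = 1, 2, 2, 3; slopes of the chords Δ_i = (y_(i+1) - y_i)/h_i = 13, -7/2, 0, -2.
  1·m_0 + 6·m_1 + 2·m_2 = 6(Δ_1 - Δ_0) = -99
  2·m_1 + 8·m_2 + 2·m_3 = 6(Δ_2 - Δ_1) = 21
  2·m_2 + 10·m_3 + 3·m_4 = 6(Δ_3 - Δ_2) = -12
Clamped end conditions give two more equations: 2h_0·m_0 + h_0·m_1 = 6(Δ_0 - S'(0)) = 84 and h_3·m_3 + 2h_3·m_4 = 6(S'(8) - Δ_3) = 48.
Solving the tridiagonal system: m_0 = 12079/212, m_1 = -3175/106, m_2 = 5033/424, m_3 = -745/106, m_4 = 2441/212.
On [1, 3], with S_1(x) = a_1 + b_1·(x - 1) + c_1·(x - 1)² + d_1·(x - 1)³: c_1 = m_1/2 = -3175/212, d_1 = (m_2 - m_1)/(6h_1) = 5911/1696, b_1 = Δ_1 - h_1(2m_1 + m_2)/6 = 5305/424.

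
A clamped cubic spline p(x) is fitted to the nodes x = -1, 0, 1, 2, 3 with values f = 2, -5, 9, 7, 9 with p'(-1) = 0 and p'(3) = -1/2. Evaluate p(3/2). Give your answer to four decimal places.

9.3516

Write m_i for p''(x_i). With h_i = 1, 1, 1, 1 and divided differences Δ_i = -7, 14, -2, 2, the continuity of p' gives the tridiagonal system
  1·m_0 + 4·m_1 + 1·m_2 = 6(Δ_1 - Δ_0) = 126
  1·m_1 + 4·m_2 + 1·m_3 = 6(Δ_2 - Δ_1) = -96
  1·m_2 + 4·m_3 + 1·m_4 = 6(Δ_3 - Δ_2) = 24
Clamped end conditions give two more equations: 2h_0·m_0 + h_0·m_1 = 6(Δ_0 - p'(-1)) = -42 and h_3·m_3 + 2h_3·m_4 = 6(p'(3) - Δ_3) = -15.
Hence m_0 = -385/8, m_1 = 217/4, m_2 = -343/8, m_3 = 85/4, m_4 = -145/8.
On [1, 2], p(x) = 9 + 35/4·(x - 1) - 343/16·(x - 1)² + 171/16·(x - 1)³.
With (x - 1) = 1/2: p(3/2) = 1197/128.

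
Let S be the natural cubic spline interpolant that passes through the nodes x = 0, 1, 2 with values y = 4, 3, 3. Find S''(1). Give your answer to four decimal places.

1.5000

Put σ_i = S'' at the i-th knot. Here h = (1, 1) and Δ = (-1, 0), so the interior equations h_(i-1)·σ_(i-1) + 2(h_(i-1)+h_i)·σ_i + h_i·σ_(i+1) = 6(Δ_i − Δ_(i-1)) read
  1·σ_0 + 4·σ_1 + 1·σ_2 = 6(Δ_1 - Δ_0) = 6
Natural end conditions: σ_0 = σ_2 = 0.
Solving the tridiagonal system: σ_0 = 0, σ_1 = 3/2, σ_2 = 0.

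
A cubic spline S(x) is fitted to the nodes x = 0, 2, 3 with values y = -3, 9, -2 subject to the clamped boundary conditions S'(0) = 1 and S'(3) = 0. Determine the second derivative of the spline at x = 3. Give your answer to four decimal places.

With M_i denoting the second derivative at x_i, h_i = 2, 1, and Δ_i = (y_(i+1) − y_i)/h_i = 6, -11:
  2·M_0 + 6·M_1 + 1·M_2 = 6(Δ_1 - Δ_0) = -102
Clamped end conditions give two more equations: 2h_0·M_0 + h_0·M_1 = 6(Δ_0 - S'(0)) = 30 and h_1·M_1 + 2h_1·M_2 = 6(S'(3) - Δ_1) = 66.
Solving the tridiagonal system: M_0 = 145/6, M_1 = -100/3, M_2 = 149/3.

49.6667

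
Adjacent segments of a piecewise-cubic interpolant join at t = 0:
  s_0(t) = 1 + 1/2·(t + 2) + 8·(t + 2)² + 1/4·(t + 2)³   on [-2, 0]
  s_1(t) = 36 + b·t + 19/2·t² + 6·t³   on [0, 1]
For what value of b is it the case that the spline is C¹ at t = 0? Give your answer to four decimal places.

s_0'(t) = 1/2 + 16·(t + 2) + 3/4·(t + 2)², so s_0'(0) = 71/2. On the right, s_1'(0) = b, so b = 71/2.

35.5000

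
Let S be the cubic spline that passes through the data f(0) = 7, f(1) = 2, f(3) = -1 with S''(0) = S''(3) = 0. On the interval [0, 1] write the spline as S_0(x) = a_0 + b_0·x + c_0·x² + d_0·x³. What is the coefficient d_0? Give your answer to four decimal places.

Write m_i for S''(x_i). With h_i = 1, 2 and divided differences Δ_i = -5, -3/2, the continuity of S' gives the tridiagonal system
  1·m_0 + 6·m_1 + 2·m_2 = 6(Δ_1 - Δ_0) = 21
Natural end conditions: m_0 = m_2 = 0.
Solving: m_0 = 0, m_1 = 7/2, m_2 = 0.
On [0, 1], with S_0(x) = a_0 + b_0·x + c_0·x² + d_0·x³: c_0 = m_0/2 = 0, d_0 = (m_1 - m_0)/(6h_0) = 7/12, b_0 = Δ_0 - h_0(2m_0 + m_1)/6 = -67/12.

0.5833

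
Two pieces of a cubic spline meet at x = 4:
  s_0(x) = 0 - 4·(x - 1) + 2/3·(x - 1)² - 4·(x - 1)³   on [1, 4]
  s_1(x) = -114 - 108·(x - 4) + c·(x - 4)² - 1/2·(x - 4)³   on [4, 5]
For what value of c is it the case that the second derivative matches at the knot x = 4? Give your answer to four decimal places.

s_0''(x) = 4/3 - 24·(x - 1), so s_0''(4) = -212/3. On the right, s_1''(4) = 2c, so c = -106/3.

-35.3333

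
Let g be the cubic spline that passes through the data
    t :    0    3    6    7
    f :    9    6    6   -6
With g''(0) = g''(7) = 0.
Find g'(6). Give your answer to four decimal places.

-8.6207

Put M_i = g'' at the i-th knot. Here h = (3, 3, 1) and Δ = (-1, 0, -12), so the interior equations h_(i-1)·M_(i-1) + 2(h_(i-1)+h_i)·M_i + h_i·M_(i+1) = 6(Δ_i − Δ_(i-1)) read
  3·M_0 + 12·M_1 + 3·M_2 = 6(Δ_1 - Δ_0) = 6
  3·M_1 + 8·M_2 + 1·M_3 = 6(Δ_2 - Δ_1) = -72
Natural end conditions: M_0 = M_3 = 0.
Solving the tridiagonal system: M_0 = 0, M_1 = 88/29, M_2 = -294/29, M_3 = 0.
On [6, 7], g'(t) = b_2 + 2c_2·(t - 6) + 3d_2·(t - 6)² with b_2 = Δ_2 - h_2(2M_2 + M_3)/6 = -250/29, c_2 = M_2/2 = -147/29, d_2 = (M_3 - M_2)/(6h_2) = 49/29. So g'(6) = -250/29.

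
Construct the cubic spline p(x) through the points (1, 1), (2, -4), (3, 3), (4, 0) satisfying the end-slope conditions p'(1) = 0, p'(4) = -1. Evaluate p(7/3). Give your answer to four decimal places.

With M_i denoting the second derivative at x_i, h_i = 1, 1, 1, and Δ_i = (y_(i+1) − y_i)/h_i = -5, 7, -3:
  1·M_0 + 4·M_1 + 1·M_2 = 6(Δ_1 - Δ_0) = 72
  1·M_1 + 4·M_2 + 1·M_3 = 6(Δ_2 - Δ_1) = -60
Clamped end conditions give two more equations: 2h_0·M_0 + h_0·M_1 = 6(Δ_0 - p'(1)) = -30 and h_2·M_2 + 2h_2·M_3 = 6(p'(4) - Δ_2) = 12.
Forward elimination and back-substitution give M_0 = -472/15, M_1 = 494/15, M_2 = -424/15, M_3 = 302/15.
On [2, 3], p(x) = -4 + 11/15·(x - 2) + 247/15·(x - 2)² - 51/5·(x - 2)³.
With (x - 2) = 1/3: p(7/3) = -311/135.

-2.3037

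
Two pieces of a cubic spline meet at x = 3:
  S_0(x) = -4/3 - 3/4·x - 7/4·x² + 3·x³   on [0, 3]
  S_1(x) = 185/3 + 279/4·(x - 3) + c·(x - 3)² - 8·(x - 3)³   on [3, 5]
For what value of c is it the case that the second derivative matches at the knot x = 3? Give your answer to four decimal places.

25.2500

S_0''(x) = -7/2 + 18·x, so S_0''(3) = 101/2. On the right, S_1''(3) = 2c, so c = 101/4.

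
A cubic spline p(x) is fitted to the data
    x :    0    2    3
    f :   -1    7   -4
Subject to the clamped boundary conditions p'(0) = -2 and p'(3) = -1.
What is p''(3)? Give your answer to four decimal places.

45.3333

With M_i denoting the second derivative at x_i, h_i = 2, 1, and Δ_i = (y_(i+1) − y_i)/h_i = 4, -11:
  2·M_0 + 6·M_1 + 1·M_2 = 6(Δ_1 - Δ_0) = -90
Clamped end conditions give two more equations: 2h_0·M_0 + h_0·M_1 = 6(Δ_0 - p'(0)) = 36 and h_1·M_1 + 2h_1·M_2 = 6(p'(3) - Δ_1) = 60.
Forward elimination and back-substitution give M_0 = 73/3, M_1 = -92/3, M_2 = 136/3.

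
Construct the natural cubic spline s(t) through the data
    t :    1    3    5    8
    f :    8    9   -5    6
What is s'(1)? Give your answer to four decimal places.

With M_i denoting the second derivative at x_i, h_i = 2, 2, 3, and Δ_i = (y_(i+1) − y_i)/h_i = 1/2, -7, 11/3:
  2·M_0 + 8·M_1 + 2·M_2 = 6(Δ_1 - Δ_0) = -45
  2·M_1 + 10·M_2 + 3·M_3 = 6(Δ_2 - Δ_1) = 64
Natural end conditions: M_0 = M_3 = 0.
Hence M_0 = 0, M_1 = -289/38, M_2 = 301/38, M_3 = 0.
On [1, 3], s'(t) = b_0 + 2c_0·(t - 1) + 3d_0·(t - 1)² with b_0 = Δ_0 - h_0(2M_0 + M_1)/6 = 173/57, c_0 = M_0/2 = 0, d_0 = (M_1 - M_0)/(6h_0) = -289/456. So s'(1) = 173/57.

3.0351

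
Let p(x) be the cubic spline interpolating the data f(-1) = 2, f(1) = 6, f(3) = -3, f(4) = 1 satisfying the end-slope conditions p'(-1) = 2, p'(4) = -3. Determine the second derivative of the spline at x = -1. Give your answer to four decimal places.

5.1957

Write σ_i for p''(x_i). With h_i = 2, 2, 1 and divided differences Δ_i = 2, -9/2, 4, the continuity of p' gives the tridiagonal system
  2·σ_0 + 8·σ_1 + 2·σ_2 = 6(Δ_1 - Δ_0) = -39
  2·σ_1 + 6·σ_2 + 1·σ_3 = 6(Δ_2 - Δ_1) = 51
Clamped end conditions give two more equations: 2h_0·σ_0 + h_0·σ_1 = 6(Δ_0 - p'(-1)) = 0 and h_2·σ_2 + 2h_2·σ_3 = 6(p'(4) - Δ_2) = -42.
Forward elimination and back-substitution give σ_0 = 239/46, σ_1 = -239/23, σ_2 = 388/23, σ_3 = -677/23.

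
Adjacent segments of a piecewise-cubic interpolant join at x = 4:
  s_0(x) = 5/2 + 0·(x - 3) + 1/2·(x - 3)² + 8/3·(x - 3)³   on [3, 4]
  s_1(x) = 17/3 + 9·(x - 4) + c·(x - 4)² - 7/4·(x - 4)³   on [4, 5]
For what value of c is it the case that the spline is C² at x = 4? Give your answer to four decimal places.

8.5000

s_0''(x) = 1 + 16·(x - 3), so s_0''(4) = 17. On the right, s_1''(4) = 2c, so c = 17/2.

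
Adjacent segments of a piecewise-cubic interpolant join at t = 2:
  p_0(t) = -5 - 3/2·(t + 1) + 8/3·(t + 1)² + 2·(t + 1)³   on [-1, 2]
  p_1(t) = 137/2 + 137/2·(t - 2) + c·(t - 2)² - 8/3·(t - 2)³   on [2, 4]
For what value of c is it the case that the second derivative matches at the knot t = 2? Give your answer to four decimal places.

p_0''(t) = 16/3 + 12·(t + 1), so p_0''(2) = 124/3. On the right, p_1''(2) = 2c, so c = 62/3.

20.6667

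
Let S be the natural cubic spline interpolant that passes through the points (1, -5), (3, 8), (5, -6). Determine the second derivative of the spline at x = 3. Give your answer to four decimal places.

-10.1250

Put M_i = S'' at the i-th knot. Here h = (2, 2) and Δ = (13/2, -7), so the interior equations h_(i-1)·M_(i-1) + 2(h_(i-1)+h_i)·M_i + h_i·M_(i+1) = 6(Δ_i − Δ_(i-1)) read
  2·M_0 + 8·M_1 + 2·M_2 = 6(Δ_1 - Δ_0) = -81
Natural end conditions: M_0 = M_2 = 0.
Solving: M_0 = 0, M_1 = -81/8, M_2 = 0.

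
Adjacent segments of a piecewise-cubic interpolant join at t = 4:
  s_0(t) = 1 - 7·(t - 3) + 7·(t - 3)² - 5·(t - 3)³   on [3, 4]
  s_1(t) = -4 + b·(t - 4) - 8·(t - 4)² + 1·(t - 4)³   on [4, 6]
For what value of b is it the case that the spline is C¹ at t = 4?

s_0'(t) = -7 + 14·(t - 3) - 15·(t - 3)², so s_0'(4) = -8. On the right, s_1'(4) = b, so b = -8.

-8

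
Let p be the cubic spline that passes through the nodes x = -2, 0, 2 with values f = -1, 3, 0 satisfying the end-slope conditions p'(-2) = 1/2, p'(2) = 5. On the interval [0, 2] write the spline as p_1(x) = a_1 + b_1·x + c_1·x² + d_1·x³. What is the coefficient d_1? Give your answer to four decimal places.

1.7500

Let σ_i = p''(x_i). Step sizes h_i = 2, 2; slopes of the chords Δ_i = (y_(i+1) - y_i)/h_i = 2, -3/2.
  2·σ_0 + 8·σ_1 + 2·σ_2 = 6(Δ_1 - Δ_0) = -21
Clamped end conditions give two more equations: 2h_0·σ_0 + h_0·σ_1 = 6(Δ_0 - p'(-2)) = 9 and h_1·σ_1 + 2h_1·σ_2 = 6(p'(2) - Δ_1) = 39.
Forward elimination and back-substitution give σ_0 = 6, σ_1 = -15/2, σ_2 = 27/2.
On [0, 2], with p_1(x) = a_1 + b_1·x + c_1·x² + d_1·x³: c_1 = σ_1/2 = -15/4, d_1 = (σ_2 - σ_1)/(6h_1) = 7/4, b_1 = Δ_1 - h_1(2σ_1 + σ_2)/6 = -1.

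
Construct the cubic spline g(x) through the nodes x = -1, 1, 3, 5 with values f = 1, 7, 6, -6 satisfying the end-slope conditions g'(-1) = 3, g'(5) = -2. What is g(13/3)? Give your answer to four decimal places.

Put m_i = g'' at the i-th knot. Here h = (2, 2, 2) and Δ = (3, -1/2, -6), so the interior equations h_(i-1)·m_(i-1) + 2(h_(i-1)+h_i)·m_i + h_i·m_(i+1) = 6(Δ_i − Δ_(i-1)) read
  2·m_0 + 8·m_1 + 2·m_2 = 6(Δ_1 - Δ_0) = -21
  2·m_1 + 8·m_2 + 2·m_3 = 6(Δ_2 - Δ_1) = -33
Clamped end conditions give two more equations: 2h_0·m_0 + h_0·m_1 = 6(Δ_0 - g'(-1)) = 0 and h_2·m_2 + 2h_2·m_3 = 6(g'(5) - Δ_2) = 24.
Solving: m_0 = 19/30, m_1 = -19/15, m_2 = -91/15, m_3 = 271/30.
On [3, 5], g(x) = 6 - 149/30·(x - 3) - 91/30·(x - 3)² + 151/120·(x - 3)³.
With (x - 3) = 4/3: g(13/3) = -1228/405.

-3.0321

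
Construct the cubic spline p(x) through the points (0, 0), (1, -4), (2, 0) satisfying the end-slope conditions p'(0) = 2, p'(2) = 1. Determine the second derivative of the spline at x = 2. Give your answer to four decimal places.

-21.5000

With m_i denoting the second derivative at x_i, h_i = 1, 1, and Δ_i = (y_(i+1) − y_i)/h_i = -4, 4:
  1·m_0 + 4·m_1 + 1·m_2 = 6(Δ_1 - Δ_0) = 48
Clamped end conditions give two more equations: 2h_0·m_0 + h_0·m_1 = 6(Δ_0 - p'(0)) = -36 and h_1·m_1 + 2h_1·m_2 = 6(p'(2) - Δ_1) = -18.
Solving: m_0 = -61/2, m_1 = 25, m_2 = -43/2.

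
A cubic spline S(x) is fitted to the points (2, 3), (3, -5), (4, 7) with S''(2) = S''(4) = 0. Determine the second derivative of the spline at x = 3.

Write M_i for S''(x_i). With h_i = 1, 1 and divided differences Δ_i = -8, 12, the continuity of S' gives the tridiagonal system
  1·M_0 + 4·M_1 + 1·M_2 = 6(Δ_1 - Δ_0) = 120
Natural end conditions: M_0 = M_2 = 0.
Forward elimination and back-substitution give M_0 = 0, M_1 = 30, M_2 = 0.

30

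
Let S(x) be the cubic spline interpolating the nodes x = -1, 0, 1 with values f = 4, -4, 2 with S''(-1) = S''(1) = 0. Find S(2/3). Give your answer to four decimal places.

Put M_i = S'' at the i-th knot. Here h = (1, 1) and Δ = (-8, 6), so the interior equations h_(i-1)·M_(i-1) + 2(h_(i-1)+h_i)·M_i + h_i·M_(i+1) = 6(Δ_i − Δ_(i-1)) read
  1·M_0 + 4·M_1 + 1·M_2 = 6(Δ_1 - Δ_0) = 84
Natural end conditions: M_0 = M_2 = 0.
Forward elimination and back-substitution give M_0 = 0, M_1 = 21, M_2 = 0.
On [0, 1], S(x) = -4 - 1·x + 21/2·x² - 7/2·x³.
With x = 2/3: S(2/3) = -28/27.

-1.0370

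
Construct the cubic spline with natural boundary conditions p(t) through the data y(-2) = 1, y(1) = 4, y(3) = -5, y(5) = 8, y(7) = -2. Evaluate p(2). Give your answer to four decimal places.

-2.2060

Write M_i for p''(x_i). With h_i = 3, 2, 2, 2 and divided differences Δ_i = 1, -9/2, 13/2, -5, the continuity of p' gives the tridiagonal system
  3·M_0 + 10·M_1 + 2·M_2 = 6(Δ_1 - Δ_0) = -33
  2·M_1 + 8·M_2 + 2·M_3 = 6(Δ_2 - Δ_1) = 66
  2·M_2 + 8·M_3 + 2·M_4 = 6(Δ_3 - Δ_2) = -69
Natural end conditions: M_0 = M_4 = 0.
Hence M_0 = 0, M_1 = -414/71, M_2 = 1797/142, M_3 = -837/71, M_4 = 0.
On [1, 3], p(t) = 4 - 343/71·(t - 1) - 207/71·(t - 1)² + 875/568·(t - 1)³.
With (t - 1) = 1: p(2) = -1253/568.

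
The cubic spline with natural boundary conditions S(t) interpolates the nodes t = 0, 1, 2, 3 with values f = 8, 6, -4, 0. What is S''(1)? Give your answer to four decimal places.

-18.4000

Let σ_i = S''(x_i). Step sizes h_i = 1, 1, 1; slopes of the chords Δ_i = (y_(i+1) - y_i)/h_i = -2, -10, 4.
  1·σ_0 + 4·σ_1 + 1·σ_2 = 6(Δ_1 - Δ_0) = -48
  1·σ_1 + 4·σ_2 + 1·σ_3 = 6(Δ_2 - Δ_1) = 84
Natural end conditions: σ_0 = σ_3 = 0.
Hence σ_0 = 0, σ_1 = -92/5, σ_2 = 128/5, σ_3 = 0.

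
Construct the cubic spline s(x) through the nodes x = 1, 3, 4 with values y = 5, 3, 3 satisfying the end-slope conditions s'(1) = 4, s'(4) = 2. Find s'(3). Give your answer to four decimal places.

-1.8333

Write M_i for s''(x_i). With h_i = 2, 1 and divided differences Δ_i = -1, 0, the continuity of s' gives the tridiagonal system
  2·M_0 + 6·M_1 + 1·M_2 = 6(Δ_1 - Δ_0) = 6
Clamped end conditions give two more equations: 2h_0·M_0 + h_0·M_1 = 6(Δ_0 - s'(1)) = -30 and h_1·M_1 + 2h_1·M_2 = 6(s'(4) - Δ_1) = 12.
Solving the tridiagonal system: M_0 = -55/6, M_1 = 10/3, M_2 = 13/3.
On [3, 4], s'(x) = b_1 + 2c_1·(x - 3) + 3d_1·(x - 3)² with b_1 = Δ_1 - h_1(2M_1 + M_2)/6 = -11/6, c_1 = M_1/2 = 5/3, d_1 = (M_2 - M_1)/(6h_1) = 1/6. So s'(3) = -11/6.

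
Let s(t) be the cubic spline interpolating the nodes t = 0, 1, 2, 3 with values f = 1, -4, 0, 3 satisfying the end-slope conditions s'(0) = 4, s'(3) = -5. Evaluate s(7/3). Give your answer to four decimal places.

Write M_i for s''(x_i). With h_i = 1, 1, 1 and divided differences Δ_i = -5, 4, 3, the continuity of s' gives the tridiagonal system
  1·M_0 + 4·M_1 + 1·M_2 = 6(Δ_1 - Δ_0) = 54
  1·M_1 + 4·M_2 + 1·M_3 = 6(Δ_2 - Δ_1) = -6
Clamped end conditions give two more equations: 2h_0·M_0 + h_0·M_1 = 6(Δ_0 - s'(0)) = -54 and h_2·M_2 + 2h_2·M_3 = 6(s'(3) - Δ_2) = -48.
Forward elimination and back-substitution give M_0 = -194/5, M_1 = 118/5, M_2 = -8/5, M_3 = -116/5.
On [2, 3], s(t) = 0 + 37/5·(t - 2) - 4/5·(t - 2)² - 18/5·(t - 2)³.
With (t - 2) = 1/3: s(7/3) = 101/45.

2.2444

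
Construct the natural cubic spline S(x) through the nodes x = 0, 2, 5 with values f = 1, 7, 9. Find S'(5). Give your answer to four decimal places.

Let M_i = S''(x_i). Step sizes h_i = 2, 3; slopes of the chords Δ_i = (y_(i+1) - y_i)/h_i = 3, 2/3.
  2·M_0 + 10·M_1 + 3·M_2 = 6(Δ_1 - Δ_0) = -14
Natural end conditions: M_0 = M_2 = 0.
Forward elimination and back-substitution give M_0 = 0, M_1 = -7/5, M_2 = 0.
On [2, 5], S'(x) = b_1 + 2c_1·(x - 2) + 3d_1·(x - 2)² with b_1 = Δ_1 - h_1(2M_1 + M_2)/6 = 31/15, c_1 = M_1/2 = -7/10, d_1 = (M_2 - M_1)/(6h_1) = 7/90. So S'(5) = -1/30.

-0.0333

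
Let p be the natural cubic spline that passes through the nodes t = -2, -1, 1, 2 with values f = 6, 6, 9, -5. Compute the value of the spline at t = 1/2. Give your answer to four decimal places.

11.0156

Put M_i = p'' at the i-th knot. Here h = (1, 2, 1) and Δ = (0, 3/2, -14), so the interior equations h_(i-1)·M_(i-1) + 2(h_(i-1)+h_i)·M_i + h_i·M_(i+1) = 6(Δ_i − Δ_(i-1)) read
  1·M_0 + 6·M_1 + 2·M_2 = 6(Δ_1 - Δ_0) = 9
  2·M_1 + 6·M_2 + 1·M_3 = 6(Δ_2 - Δ_1) = -93
Natural end conditions: M_0 = M_3 = 0.
Forward elimination and back-substitution give M_0 = 0, M_1 = 15/2, M_2 = -18, M_3 = 0.
On [-1, 1], p(t) = 6 + 5/2·(t + 1) + 15/4·(t + 1)² - 17/8·(t + 1)³.
With (t + 1) = 3/2: p(1/2) = 705/64.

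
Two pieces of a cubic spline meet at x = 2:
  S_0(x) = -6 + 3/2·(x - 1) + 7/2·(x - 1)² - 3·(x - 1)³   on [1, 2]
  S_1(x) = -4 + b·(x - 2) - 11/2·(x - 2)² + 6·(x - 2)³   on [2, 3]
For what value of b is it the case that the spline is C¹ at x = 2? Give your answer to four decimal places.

S_0'(x) = 3/2 + 7·(x - 1) - 9·(x - 1)², so S_0'(2) = -1/2. On the right, S_1'(2) = b, so b = -1/2.

-0.5000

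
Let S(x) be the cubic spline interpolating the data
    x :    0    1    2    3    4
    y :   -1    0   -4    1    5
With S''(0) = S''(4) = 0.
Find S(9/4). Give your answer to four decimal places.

-3.5000

Put M_i = S'' at the i-th knot. Here h = (1, 1, 1, 1) and Δ = (1, -4, 5, 4), so the interior equations h_(i-1)·M_(i-1) + 2(h_(i-1)+h_i)·M_i + h_i·M_(i+1) = 6(Δ_i − Δ_(i-1)) read
  1·M_0 + 4·M_1 + 1·M_2 = 6(Δ_1 - Δ_0) = -30
  1·M_1 + 4·M_2 + 1·M_3 = 6(Δ_2 - Δ_1) = 54
  1·M_2 + 4·M_3 + 1·M_4 = 6(Δ_3 - Δ_2) = -6
Natural end conditions: M_0 = M_4 = 0.
Solving: M_0 = 0, M_1 = -12, M_2 = 18, M_3 = -6, M_4 = 0.
On [2, 3], S(x) = -4 + 0·(x - 2) + 9·(x - 2)² - 4·(x - 2)³.
With (x - 2) = 1/4: S(9/4) = -7/2.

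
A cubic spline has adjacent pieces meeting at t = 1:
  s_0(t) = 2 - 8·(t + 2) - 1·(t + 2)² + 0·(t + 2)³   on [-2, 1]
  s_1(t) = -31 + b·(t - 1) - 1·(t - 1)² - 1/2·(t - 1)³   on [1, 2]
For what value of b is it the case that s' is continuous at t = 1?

s_0'(t) = -8 - 2·(t + 2) + 0·(t + 2)², so s_0'(1) = -14. On the right, s_1'(1) = b, so b = -14.

-14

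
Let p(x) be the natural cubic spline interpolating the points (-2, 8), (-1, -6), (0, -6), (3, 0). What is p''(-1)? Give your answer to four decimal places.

21.2903

With M_i denoting the second derivative at x_i, h_i = 1, 1, 3, and Δ_i = (y_(i+1) − y_i)/h_i = -14, 0, 2:
  1·M_0 + 4·M_1 + 1·M_2 = 6(Δ_1 - Δ_0) = 84
  1·M_1 + 8·M_2 + 3·M_3 = 6(Δ_2 - Δ_1) = 12
Natural end conditions: M_0 = M_3 = 0.
Hence M_0 = 0, M_1 = 660/31, M_2 = -36/31, M_3 = 0.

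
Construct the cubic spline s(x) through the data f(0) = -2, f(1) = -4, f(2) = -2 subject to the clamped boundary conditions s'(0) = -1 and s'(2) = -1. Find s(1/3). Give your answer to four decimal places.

Let m_i = s''(x_i). Step sizes h_i = 1, 1; slopes of the chords Δ_i = (y_(i+1) - y_i)/h_i = -2, 2.
  1·m_0 + 4·m_1 + 1·m_2 = 6(Δ_1 - Δ_0) = 24
Clamped end conditions give two more equations: 2h_0·m_0 + h_0·m_1 = 6(Δ_0 - s'(0)) = -6 and h_1·m_1 + 2h_1·m_2 = 6(s'(2) - Δ_1) = -18.
Solving the tridiagonal system: m_0 = -9, m_1 = 12, m_2 = -15.
On [0, 1], s(x) = -2 - 1·x - 9/2·x² + 7/2·x³.
With x = 1/3: s(1/3) = -73/27.

-2.7037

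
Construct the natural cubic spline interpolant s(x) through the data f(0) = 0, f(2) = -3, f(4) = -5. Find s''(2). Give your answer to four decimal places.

0.3750

Put m_i = s'' at the i-th knot. Here h = (2, 2) and Δ = (-3/2, -1), so the interior equations h_(i-1)·m_(i-1) + 2(h_(i-1)+h_i)·m_i + h_i·m_(i+1) = 6(Δ_i − Δ_(i-1)) read
  2·m_0 + 8·m_1 + 2·m_2 = 6(Δ_1 - Δ_0) = 3
Natural end conditions: m_0 = m_2 = 0.
Forward elimination and back-substitution give m_0 = 0, m_1 = 3/8, m_2 = 0.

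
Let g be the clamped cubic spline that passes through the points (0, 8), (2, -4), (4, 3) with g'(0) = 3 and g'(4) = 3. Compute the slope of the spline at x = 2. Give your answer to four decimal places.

-3.3750

With m_i denoting the second derivative at x_i, h_i = 2, 2, and Δ_i = (y_(i+1) − y_i)/h_i = -6, 7/2:
  2·m_0 + 8·m_1 + 2·m_2 = 6(Δ_1 - Δ_0) = 57
Clamped end conditions give two more equations: 2h_0·m_0 + h_0·m_1 = 6(Δ_0 - g'(0)) = -54 and h_1·m_1 + 2h_1·m_2 = 6(g'(4) - Δ_1) = -3.
Hence m_0 = -165/8, m_1 = 57/4, m_2 = -63/8.
On [2, 4], g'(x) = b_1 + 2c_1·(x - 2) + 3d_1·(x - 2)² with b_1 = Δ_1 - h_1(2m_1 + m_2)/6 = -27/8, c_1 = m_1/2 = 57/8, d_1 = (m_2 - m_1)/(6h_1) = -59/32. So g'(2) = -27/8.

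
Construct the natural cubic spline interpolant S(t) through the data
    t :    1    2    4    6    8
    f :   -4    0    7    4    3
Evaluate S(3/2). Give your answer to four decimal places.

-2.0617

Let M_i = S''(x_i). Step sizes h_i = 1, 2, 2, 2; slopes of the chords Δ_i = (y_(i+1) - y_i)/h_i = 4, 7/2, -3/2, -1/2.
  1·M_0 + 6·M_1 + 2·M_2 = 6(Δ_1 - Δ_0) = -3
  2·M_1 + 8·M_2 + 2·M_3 = 6(Δ_2 - Δ_1) = -30
  2·M_2 + 8·M_3 + 2·M_4 = 6(Δ_3 - Δ_2) = 6
Natural end conditions: M_0 = M_4 = 0.
Hence M_0 = 0, M_1 = 81/82, M_2 = -183/41, M_3 = 153/82, M_4 = 0.
On [1, 2], S(t) = -4 + 629/164·(t - 1) + 0·(t - 1)² + 27/164·(t - 1)³.
With (t - 1) = 1/2: S(3/2) = -2705/1312.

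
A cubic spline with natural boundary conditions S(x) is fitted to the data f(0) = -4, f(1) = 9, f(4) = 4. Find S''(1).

-11

Let m_i = S''(x_i). Step sizes h_i = 1, 3; slopes of the chords Δ_i = (y_(i+1) - y_i)/h_i = 13, -5/3.
  1·m_0 + 8·m_1 + 3·m_2 = 6(Δ_1 - Δ_0) = -88
Natural end conditions: m_0 = m_2 = 0.
Forward elimination and back-substitution give m_0 = 0, m_1 = -11, m_2 = 0.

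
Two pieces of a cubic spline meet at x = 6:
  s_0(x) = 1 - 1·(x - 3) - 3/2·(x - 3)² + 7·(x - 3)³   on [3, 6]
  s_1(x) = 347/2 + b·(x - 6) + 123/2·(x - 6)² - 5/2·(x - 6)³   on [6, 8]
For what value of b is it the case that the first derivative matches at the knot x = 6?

179

s_0'(x) = -1 - 3·(x - 3) + 21·(x - 3)², so s_0'(6) = 179. On the right, s_1'(6) = b, so b = 179.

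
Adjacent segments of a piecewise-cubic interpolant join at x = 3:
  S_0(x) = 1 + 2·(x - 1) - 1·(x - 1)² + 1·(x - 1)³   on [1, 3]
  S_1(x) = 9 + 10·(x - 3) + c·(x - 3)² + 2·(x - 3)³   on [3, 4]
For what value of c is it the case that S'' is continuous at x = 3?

5

S_0''(x) = -2 + 6·(x - 1), so S_0''(3) = 10. On the right, S_1''(3) = 2c, so c = 5.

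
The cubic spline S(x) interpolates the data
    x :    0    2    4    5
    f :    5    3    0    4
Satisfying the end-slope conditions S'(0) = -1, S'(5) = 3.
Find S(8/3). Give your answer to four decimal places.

1.1562

Let σ_i = S''(x_i). Step sizes h_i = 2, 2, 1; slopes of the chords Δ_i = (y_(i+1) - y_i)/h_i = -1, -3/2, 4.
  2·σ_0 + 8·σ_1 + 2·σ_2 = 6(Δ_1 - Δ_0) = -3
  2·σ_1 + 6·σ_2 + 1·σ_3 = 6(Δ_2 - Δ_1) = 33
Clamped end conditions give two more equations: 2h_0·σ_0 + h_0·σ_1 = 6(Δ_0 - S'(0)) = 0 and h_2·σ_2 + 2h_2·σ_3 = 6(S'(5) - Δ_2) = -6.
Solving: σ_0 = 59/46, σ_1 = -59/23, σ_2 = 172/23, σ_3 = -155/23.
On [2, 4], S(x) = 3 - 105/46·(x - 2) - 59/46·(x - 2)² + 77/92·(x - 2)³.
With (x - 2) = 2/3: S(8/3) = 718/621.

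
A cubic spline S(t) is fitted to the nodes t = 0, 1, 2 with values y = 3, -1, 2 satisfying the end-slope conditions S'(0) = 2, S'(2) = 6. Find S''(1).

Put M_i = S'' at the i-th knot. Here h = (1, 1) and Δ = (-4, 3), so the interior equations h_(i-1)·M_(i-1) + 2(h_(i-1)+h_i)·M_i + h_i·M_(i+1) = 6(Δ_i − Δ_(i-1)) read
  1·M_0 + 4·M_1 + 1·M_2 = 6(Δ_1 - Δ_0) = 42
Clamped end conditions give two more equations: 2h_0·M_0 + h_0·M_1 = 6(Δ_0 - S'(0)) = -36 and h_1·M_1 + 2h_1·M_2 = 6(S'(2) - Δ_1) = 18.
Solving the tridiagonal system: M_0 = -53/2, M_1 = 17, M_2 = 1/2.

17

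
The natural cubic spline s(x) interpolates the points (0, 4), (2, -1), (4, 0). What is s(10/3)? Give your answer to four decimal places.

-0.7778

With M_i denoting the second derivative at x_i, h_i = 2, 2, and Δ_i = (y_(i+1) − y_i)/h_i = -5/2, 1/2:
  2·M_0 + 8·M_1 + 2·M_2 = 6(Δ_1 - Δ_0) = 18
Natural end conditions: M_0 = M_2 = 0.
Forward elimination and back-substitution give M_0 = 0, M_1 = 9/4, M_2 = 0.
On [2, 4], s(x) = -1 - 1·(x - 2) + 9/8·(x - 2)² - 3/16·(x - 2)³.
With (x - 2) = 4/3: s(10/3) = -7/9.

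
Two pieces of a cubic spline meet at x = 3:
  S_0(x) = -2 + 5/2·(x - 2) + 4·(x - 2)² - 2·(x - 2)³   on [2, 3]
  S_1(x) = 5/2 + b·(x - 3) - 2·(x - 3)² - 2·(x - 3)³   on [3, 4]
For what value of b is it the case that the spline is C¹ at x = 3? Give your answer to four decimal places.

4.5000

S_0'(x) = 5/2 + 8·(x - 2) - 6·(x - 2)², so S_0'(3) = 9/2. On the right, S_1'(3) = b, so b = 9/2.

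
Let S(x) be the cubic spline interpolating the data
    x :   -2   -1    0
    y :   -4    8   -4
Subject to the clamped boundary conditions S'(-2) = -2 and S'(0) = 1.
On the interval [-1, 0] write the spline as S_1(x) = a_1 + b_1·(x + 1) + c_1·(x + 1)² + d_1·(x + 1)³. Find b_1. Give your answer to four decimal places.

Let M_i = S''(x_i). Step sizes h_i = 1, 1; slopes of the chords Δ_i = (y_(i+1) - y_i)/h_i = 12, -12.
  1·M_0 + 4·M_1 + 1·M_2 = 6(Δ_1 - Δ_0) = -144
Clamped end conditions give two more equations: 2h_0·M_0 + h_0·M_1 = 6(Δ_0 - S'(-2)) = 84 and h_1·M_1 + 2h_1·M_2 = 6(S'(0) - Δ_1) = 78.
Hence M_0 = 159/2, M_1 = -75, M_2 = 153/2.
On [-1, 0], with S_1(x) = a_1 + b_1·(x + 1) + c_1·(x + 1)² + d_1·(x + 1)³: c_1 = M_1/2 = -75/2, d_1 = (M_2 - M_1)/(6h_1) = 101/4, b_1 = Δ_1 - h_1(2M_1 + M_2)/6 = 1/4.

0.2500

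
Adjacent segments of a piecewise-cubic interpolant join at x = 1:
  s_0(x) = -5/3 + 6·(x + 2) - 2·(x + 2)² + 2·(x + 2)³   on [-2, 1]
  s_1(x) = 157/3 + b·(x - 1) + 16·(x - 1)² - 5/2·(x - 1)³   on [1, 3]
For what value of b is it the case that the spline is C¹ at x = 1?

s_0'(x) = 6 - 4·(x + 2) + 6·(x + 2)², so s_0'(1) = 48. On the right, s_1'(1) = b, so b = 48.

48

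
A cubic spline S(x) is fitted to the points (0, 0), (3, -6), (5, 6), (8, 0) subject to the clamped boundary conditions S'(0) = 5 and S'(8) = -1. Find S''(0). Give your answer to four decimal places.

With M_i denoting the second derivative at x_i, h_i = 3, 2, 3, and Δ_i = (y_(i+1) − y_i)/h_i = -2, 6, -2:
  3·M_0 + 10·M_1 + 2·M_2 = 6(Δ_1 - Δ_0) = 48
  2·M_1 + 10·M_2 + 3·M_3 = 6(Δ_2 - Δ_1) = -48
Clamped end conditions give two more equations: 2h_0·M_0 + h_0·M_1 = 6(Δ_0 - S'(0)) = -42 and h_2·M_2 + 2h_2·M_3 = 6(S'(8) - Δ_2) = 6.
Solving: M_0 = -1096/91, M_1 = 918/91, M_2 = -762/91, M_3 = 472/91.

-12.0440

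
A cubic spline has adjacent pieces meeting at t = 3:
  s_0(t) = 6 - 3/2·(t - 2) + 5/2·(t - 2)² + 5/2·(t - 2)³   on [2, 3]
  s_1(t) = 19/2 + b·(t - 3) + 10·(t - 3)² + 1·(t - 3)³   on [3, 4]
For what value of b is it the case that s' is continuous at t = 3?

s_0'(t) = -3/2 + 5·(t - 2) + 15/2·(t - 2)², so s_0'(3) = 11. On the right, s_1'(3) = b, so b = 11.

11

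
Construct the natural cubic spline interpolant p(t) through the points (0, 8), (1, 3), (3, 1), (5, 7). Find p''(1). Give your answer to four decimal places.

3.2727

Let σ_i = p''(x_i). Step sizes h_i = 1, 2, 2; slopes of the chords Δ_i = (y_(i+1) - y_i)/h_i = -5, -1, 3.
  1·σ_0 + 6·σ_1 + 2·σ_2 = 6(Δ_1 - Δ_0) = 24
  2·σ_1 + 8·σ_2 + 2·σ_3 = 6(Δ_2 - Δ_1) = 24
Natural end conditions: σ_0 = σ_3 = 0.
Solving the tridiagonal system: σ_0 = 0, σ_1 = 36/11, σ_2 = 24/11, σ_3 = 0.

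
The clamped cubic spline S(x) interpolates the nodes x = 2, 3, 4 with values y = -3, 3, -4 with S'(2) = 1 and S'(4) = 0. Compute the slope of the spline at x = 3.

-1

Write M_i for S''(x_i). With h_i = 1, 1 and divided differences Δ_i = 6, -7, the continuity of S' gives the tridiagonal system
  1·M_0 + 4·M_1 + 1·M_2 = 6(Δ_1 - Δ_0) = -78
Clamped end conditions give two more equations: 2h_0·M_0 + h_0·M_1 = 6(Δ_0 - S'(2)) = 30 and h_1·M_1 + 2h_1·M_2 = 6(S'(4) - Δ_1) = 42.
Hence M_0 = 34, M_1 = -38, M_2 = 40.
On [3, 4], S'(x) = b_1 + 2c_1·(x - 3) + 3d_1·(x - 3)² with b_1 = Δ_1 - h_1(2M_1 + M_2)/6 = -1, c_1 = M_1/2 = -19, d_1 = (M_2 - M_1)/(6h_1) = 13. So S'(3) = -1.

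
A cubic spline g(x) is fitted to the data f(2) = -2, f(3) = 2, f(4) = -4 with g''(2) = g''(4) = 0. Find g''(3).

-15

Write m_i for g''(x_i). With h_i = 1, 1 and divided differences Δ_i = 4, -6, the continuity of g' gives the tridiagonal system
  1·m_0 + 4·m_1 + 1·m_2 = 6(Δ_1 - Δ_0) = -60
Natural end conditions: m_0 = m_2 = 0.
Forward elimination and back-substitution give m_0 = 0, m_1 = -15, m_2 = 0.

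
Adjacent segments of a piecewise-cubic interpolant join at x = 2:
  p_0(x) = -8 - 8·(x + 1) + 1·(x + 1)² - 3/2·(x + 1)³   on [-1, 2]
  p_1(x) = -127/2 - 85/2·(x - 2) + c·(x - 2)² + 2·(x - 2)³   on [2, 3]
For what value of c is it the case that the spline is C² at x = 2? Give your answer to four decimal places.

-12.5000

p_0''(x) = 2 - 9·(x + 1), so p_0''(2) = -25. On the right, p_1''(2) = 2c, so c = -25/2.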